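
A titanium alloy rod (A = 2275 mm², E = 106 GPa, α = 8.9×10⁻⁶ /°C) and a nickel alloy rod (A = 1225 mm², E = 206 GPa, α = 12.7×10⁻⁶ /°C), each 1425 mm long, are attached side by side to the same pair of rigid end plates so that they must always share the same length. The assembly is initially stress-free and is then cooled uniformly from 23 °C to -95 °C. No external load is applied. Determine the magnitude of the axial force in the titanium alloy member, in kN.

Equilibrium of a rigid end plate with no external load gives equal and opposite internal forces ±P in the two members. Since α_{nickel alloy} > α_{titanium alloy}, cooling drives the nickel alloy into tension and the titanium alloy into compression.
Compatibility of the two members (thermal + elastic change equal): (α₁ − α₂)ΔT = P·[1/(A₁E₁) + 1/(A₂E₂)].
|α₁ − α₂|·ΔT = 3.8×10⁻⁶ × 118 = 0.0004484.
1/(A₁E₁) + 1/(A₂E₂) = 1/(2275×106×10³) + 1/(1225×206×10³) = 8.11×10⁻⁹ N⁻¹.
P = 0.0004484 / 8.11×10⁻⁹ = 55290 N = 55.29 kN.

P ≈ 55.3 kN (compressive in the titanium alloy)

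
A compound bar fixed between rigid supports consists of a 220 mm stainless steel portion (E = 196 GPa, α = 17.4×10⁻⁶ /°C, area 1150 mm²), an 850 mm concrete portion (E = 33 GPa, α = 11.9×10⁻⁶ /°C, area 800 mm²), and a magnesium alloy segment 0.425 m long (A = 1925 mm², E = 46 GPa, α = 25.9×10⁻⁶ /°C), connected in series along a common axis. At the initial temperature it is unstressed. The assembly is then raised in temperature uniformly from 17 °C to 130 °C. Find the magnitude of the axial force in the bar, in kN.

With the walls removed the bar would change length by δ_free = Σ αᵢΔT Lᵢ = 17.4×10⁻⁶×113×220 + 11.9×10⁻⁶×113×850 + 25.9×10⁻⁶×113×425 = 2.819 mm.
Since the ends are fixed, an axial force P builds up, equal in every segment, with P · Σ Lᵢ/(AᵢEᵢ) = δ_free.
Σ Lᵢ/(AᵢEᵢ) = 220/(1150×196×10³) + 850/(800×33×10³) + 425/(1925×46×10³) = 3.797×10⁻⁵ mm/N.
So P = 2.819 / 3.797×10⁻⁵ = 74.25 kN, compressive.

P ≈ 74.2 kN (compressive)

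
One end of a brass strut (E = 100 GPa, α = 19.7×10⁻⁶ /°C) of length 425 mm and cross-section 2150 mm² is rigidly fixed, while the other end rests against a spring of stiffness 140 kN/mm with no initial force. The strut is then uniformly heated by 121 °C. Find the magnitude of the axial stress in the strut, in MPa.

Free thermal expansion: δ_free = αΔT L = 19.7×10⁻⁶ × 121 × 425 = 1.013 mm.
With a force P in the spring, the elastic change of the strut is PL/(AE) and that of the spring is P/k; compatibility requires their sum to equal δ_free.
P [ L/(AE) + 1/k ] = δ_free → P [ 425/(2150×100×10³) + 1/(140×10³) ] = 1.013.
P = 1.013 / 9.12×10⁻⁶ = 111100 N.
σ = P/A = 111100/2150 = 51.67 MPa.

σ ≈ 51.7 MPa (compressive)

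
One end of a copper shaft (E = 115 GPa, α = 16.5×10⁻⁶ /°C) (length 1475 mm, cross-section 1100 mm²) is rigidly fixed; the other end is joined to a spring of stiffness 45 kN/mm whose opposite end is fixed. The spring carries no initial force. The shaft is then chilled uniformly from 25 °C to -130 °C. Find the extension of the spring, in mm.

Free thermal contraction: δ_free = αΔT L = 16.5×10⁻⁶ × 155 × 1475 = 3.772 mm.
Let P be the tensile force in the spring. The shaft extends elastically by PL/(AE) and the spring stretches by P/k; together these equal δ_free.
P [ L/(AE) + 1/k ] = δ_free → P [ 1475/(1100×115×10³) + 1/(45×10³) ] = 3.772.
P = 3.772 / 3.388×10⁻⁵ = 111300 N.
Spring extension = P/k = 111300/(45×10³) = 2.474 mm.

δ ≈ 2.47 mm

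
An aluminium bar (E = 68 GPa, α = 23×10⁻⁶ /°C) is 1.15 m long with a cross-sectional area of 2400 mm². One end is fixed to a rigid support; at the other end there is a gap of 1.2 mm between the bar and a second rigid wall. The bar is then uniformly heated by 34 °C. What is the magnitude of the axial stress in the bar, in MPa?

σ ≈ 0 MPa

If the wall were absent the bar would grow by αΔT L = 23×10⁻⁶ × 34 × 1150 = 0.8993 mm.
This is smaller than the 1.2 mm clearance, so the bar expands freely without reaching the stop — the stress is zero.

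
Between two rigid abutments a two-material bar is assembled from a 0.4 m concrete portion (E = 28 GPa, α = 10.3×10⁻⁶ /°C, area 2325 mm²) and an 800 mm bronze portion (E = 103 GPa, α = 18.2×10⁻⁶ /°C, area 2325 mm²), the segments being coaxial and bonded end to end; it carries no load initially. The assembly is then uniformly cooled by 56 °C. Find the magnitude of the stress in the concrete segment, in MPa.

σ ≈ 47.4 MPa (tensile)

With the walls removed the bar would change length by δ_free = Σ αᵢΔT Lᵢ = 10.3×10⁻⁶×56×400 + 18.2×10⁻⁶×56×800 = 1.046 mm.
The walls prevent any net length change, so an axial force P (same in every segment) develops. Compatibility: P · Σ Lᵢ/(AᵢEᵢ) = δ_free.
Σ Lᵢ/(AᵢEᵢ) = 400/(2325×28×10³) + 800/(2325×103×10³) = 9.485×10⁻⁶ mm/N.
Hence P = δ_free / Σ(L/AE) = 1.046/9.485×10⁻⁶ = 110.3 kN (tensile).
σ_{concrete} = P / A = 110300 / 2325 = 47.44 MPa.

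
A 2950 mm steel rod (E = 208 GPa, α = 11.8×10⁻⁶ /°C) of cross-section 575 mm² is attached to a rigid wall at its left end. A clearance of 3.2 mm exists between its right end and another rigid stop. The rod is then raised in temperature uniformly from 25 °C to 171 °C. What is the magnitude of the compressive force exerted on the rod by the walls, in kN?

P ≈ 76.3 kN

Free thermal elongation = αΔT L = 11.8×10⁻⁶ × 146 × 2950 = 5.082 mm.
This exceeds the 3.2 mm gap, so the wall pushes back. The portion of expansion that must be recovered elastically is δ_free − gap = 5.082 − 3.2 = 1.882 mm.
Compatibility: PL/(AE) = 1.882 mm, so σ = P/A = E × (1.882/2950) = 132.7 MPa.
P = σA = 132.7 × 575 = 76.31 kN.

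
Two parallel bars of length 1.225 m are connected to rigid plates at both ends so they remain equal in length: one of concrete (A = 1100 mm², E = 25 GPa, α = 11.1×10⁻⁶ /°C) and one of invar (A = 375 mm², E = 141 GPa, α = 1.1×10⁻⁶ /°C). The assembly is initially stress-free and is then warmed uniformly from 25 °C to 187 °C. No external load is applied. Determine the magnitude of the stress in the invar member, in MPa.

σ ≈ 78.2 MPa (tensile)

The concrete has the larger α, so on heating it would change length more than the invar if both were free. The rigid plates force a common final length, so the concrete is put into compression and the invar into tension, with equal and opposite forces P (no external load).
Equating the net (thermal + elastic) strains gives |α₁ − α₂|·ΔT = P·[1/(A₁E₁) + 1/(A₂E₂)].
|α₁ − α₂|·ΔT = 10×10⁻⁶ × 162 = 0.00162.
1/(A₁E₁) + 1/(A₂E₂) = 1/(1100×25×10³) + 1/(375×141×10³) = 5.528×10⁻⁸ N⁻¹.
So P = 0.00162 / 5.528×10⁻⁸ = 29.31 kN.
σ_{invar} = P/A₂ = 29310/375 = 78.15 MPa, tensile.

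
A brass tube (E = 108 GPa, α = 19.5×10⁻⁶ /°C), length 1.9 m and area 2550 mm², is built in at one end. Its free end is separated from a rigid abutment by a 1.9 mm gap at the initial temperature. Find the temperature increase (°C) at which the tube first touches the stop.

ΔT ≈ 51.3 °C

Contact occurs when the free expansion equals the gap: αΔT L = 1.9 mm.
So ΔT = g/(αL) = 1.9/(19.5×10⁻⁶ × 1900) = 51.28 °C.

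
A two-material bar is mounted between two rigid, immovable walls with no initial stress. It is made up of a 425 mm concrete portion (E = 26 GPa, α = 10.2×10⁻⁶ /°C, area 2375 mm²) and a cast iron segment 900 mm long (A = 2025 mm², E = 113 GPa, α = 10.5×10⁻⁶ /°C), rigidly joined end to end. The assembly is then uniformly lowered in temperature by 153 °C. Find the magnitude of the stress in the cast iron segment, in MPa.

With the walls removed the bar would change length by δ_free = Σ αᵢΔT Lᵢ = 10.2×10⁻⁶×153×425 + 10.5×10⁻⁶×153×900 = 2.109 mm.
The rigid supports impose zero overall length change; the single axial force P common to all segments must satisfy P Σ Lᵢ/(AᵢEᵢ) = δ_free.
Σ Lᵢ/(AᵢEᵢ) = 425/(2375×26×10³) + 900/(2025×113×10³) = 1.082×10⁻⁵ mm/N.
P = 2.109 / 1.082×10⁻⁵ = 195000 N = 195 kN, tensile.
σ_{cast iron} = P / A = 195000 / 2025 = 96.3 MPa.

σ ≈ 96.3 MPa (tensile)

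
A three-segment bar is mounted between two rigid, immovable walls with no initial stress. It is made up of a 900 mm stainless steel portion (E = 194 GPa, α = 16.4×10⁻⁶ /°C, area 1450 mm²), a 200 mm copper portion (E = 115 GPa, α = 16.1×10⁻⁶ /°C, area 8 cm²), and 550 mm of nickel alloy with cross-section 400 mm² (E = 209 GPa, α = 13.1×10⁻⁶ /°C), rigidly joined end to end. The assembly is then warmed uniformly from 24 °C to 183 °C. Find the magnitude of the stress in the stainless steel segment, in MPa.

If the supports were absent, the total length change would be Σ αᵢΔT Lᵢ = 16.4×10⁻⁶×159×900 + 16.1×10⁻⁶×159×200 + 13.1×10⁻⁶×159×550 = 4.004 mm.
Since the ends are fixed, an axial force P builds up, equal in every segment, with P · Σ Lᵢ/(AᵢEᵢ) = δ_free.
The series flexibility is Σ Lᵢ/(AᵢEᵢ) = 900/(1450×194×10³) + 200/(800×115×10³) + 550/(400×209×10³) = 1.195×10⁻⁵ mm/N.
P = 4.004 / 1.195×10⁻⁵ = 335000 N = 335 kN, compressive.
σ_{stainless steel} = P / A = 335000 / 1450 = 231.1 MPa.

σ ≈ 231 MPa (compressive)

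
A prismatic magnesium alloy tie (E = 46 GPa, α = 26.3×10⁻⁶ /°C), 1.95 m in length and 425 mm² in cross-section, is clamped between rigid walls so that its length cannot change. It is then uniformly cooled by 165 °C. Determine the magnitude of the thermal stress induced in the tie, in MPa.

σ ≈ 200 MPa (tensile)

With length fixed, the mechanical strain must cancel the thermal strain αΔT = 26.3×10⁻⁶ × 165 = 4339.5×10⁻⁶.
σ = EαΔT = 46×10³ × 26.3×10⁻⁶ × 165 = 199.6 MPa (tensile; the tie is trying to contract).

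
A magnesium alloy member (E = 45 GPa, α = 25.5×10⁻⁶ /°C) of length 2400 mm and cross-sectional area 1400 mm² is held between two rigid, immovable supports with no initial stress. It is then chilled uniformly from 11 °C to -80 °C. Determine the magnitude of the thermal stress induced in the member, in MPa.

σ ≈ 104 MPa (tensile)

Because both ends are immovable the net strain is zero, and the suppressed thermal strain is αΔT = 25.5×10⁻⁶ × 91 = 2320.5×10⁻⁶.
σ = EαΔT = 45×10³ × 25.5×10⁻⁶ × 91 = 104.4 MPa (tensile; the member is trying to contract).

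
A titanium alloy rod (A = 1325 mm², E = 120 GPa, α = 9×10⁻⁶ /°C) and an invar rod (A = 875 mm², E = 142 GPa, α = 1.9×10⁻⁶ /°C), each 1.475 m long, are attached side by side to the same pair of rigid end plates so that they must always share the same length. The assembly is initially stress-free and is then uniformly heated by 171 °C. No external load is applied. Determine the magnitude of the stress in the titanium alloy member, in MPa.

The titanium alloy has the larger α, so on heating it would change length more than the invar if both were free. The rigid plates force a common final length, so the titanium alloy is put into compression and the invar into tension, with equal and opposite forces P (no external load).
Equating the net (thermal + elastic) strains gives |α₁ − α₂|·ΔT = P·[1/(A₁E₁) + 1/(A₂E₂)].
|α₁ − α₂|·ΔT = 7.1×10⁻⁶ × 171 = 0.001214.
1/(A₁E₁) + 1/(A₂E₂) = 1/(1325×120×10³) + 1/(875×142×10³) = 1.434×10⁻⁸ N⁻¹.
So P = 0.001214 / 1.434×10⁻⁸ = 84.68 kN.
σ_{titanium alloy} = P/A₁ = 84680/1325 = 63.91 MPa, compressive.

σ ≈ 63.9 MPa (compressive)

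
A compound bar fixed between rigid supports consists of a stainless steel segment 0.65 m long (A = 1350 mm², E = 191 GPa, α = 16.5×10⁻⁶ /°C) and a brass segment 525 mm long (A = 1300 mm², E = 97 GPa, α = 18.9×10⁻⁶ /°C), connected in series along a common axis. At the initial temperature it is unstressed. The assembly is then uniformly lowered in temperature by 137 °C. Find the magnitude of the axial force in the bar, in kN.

Free thermal contraction of the whole bar: Σ αᵢΔT Lᵢ = 16.5×10⁻⁶×137×650 + 18.9×10⁻⁶×137×525 = 2.829 mm.
The walls prevent any net length change, so an axial force P (same in every segment) develops. Compatibility: P · Σ Lᵢ/(AᵢEᵢ) = δ_free.
The series flexibility is Σ Lᵢ/(AᵢEᵢ) = 650/(1350×191×10³) + 525/(1300×97×10³) = 6.684×10⁻⁶ mm/N.
So P = 2.829 / 6.684×10⁻⁶ = 423.2 kN, tensile.

P ≈ 423 kN (tensile)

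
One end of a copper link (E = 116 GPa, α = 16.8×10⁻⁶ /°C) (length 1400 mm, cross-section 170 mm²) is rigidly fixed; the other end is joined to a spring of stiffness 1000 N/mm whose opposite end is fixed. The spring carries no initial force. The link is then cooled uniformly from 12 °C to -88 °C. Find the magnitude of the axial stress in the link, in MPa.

σ ≈ 12.9 MPa (tensile)

The unrestrained thermal change is αΔT L = 16.8×10⁻⁶ × 100 × 1400 = 2.352 mm.
With a force P in the spring, the elastic change of the link is PL/(AE) and that of the spring is P/k; compatibility requires their sum to equal δ_free.
So P = δ_free / [L/(AE) + 1/k] = 2.352 / [ 1400/(170×116×10³) + 1/(1000) ].
P = 2.352 / 0.001071 = 2196 N.
σ = P/A = 2196/170 = 12.92 MPa.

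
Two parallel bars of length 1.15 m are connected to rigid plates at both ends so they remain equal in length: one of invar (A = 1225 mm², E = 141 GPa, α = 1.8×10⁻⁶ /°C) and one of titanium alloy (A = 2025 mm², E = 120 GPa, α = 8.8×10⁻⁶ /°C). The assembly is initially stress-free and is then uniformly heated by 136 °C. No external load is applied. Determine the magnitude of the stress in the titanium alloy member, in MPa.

Equilibrium of a rigid end plate with no external load gives equal and opposite internal forces ±P in the two members. Since α_{titanium alloy} > α_{invar}, heating drives the titanium alloy into compression and the invar into tension.
Setting the final lengths equal and cancelling L: (α₁ − α₂)ΔT = P/(A₁E₁) + P/(A₂E₂).
|α₁ − α₂|·ΔT = 7×10⁻⁶ × 136 = 0.000952.
1/(A₁E₁) + 1/(A₂E₂) = 1/(1225×141×10³) + 1/(2025×120×10³) = 9.905×10⁻⁹ N⁻¹.
So P = 0.000952 / 9.905×10⁻⁹ = 96.12 kN.
σ_{titanium alloy} = P/A₂ = 96120/2025 = 47.46 MPa, compressive.

σ ≈ 47.5 MPa (compressive)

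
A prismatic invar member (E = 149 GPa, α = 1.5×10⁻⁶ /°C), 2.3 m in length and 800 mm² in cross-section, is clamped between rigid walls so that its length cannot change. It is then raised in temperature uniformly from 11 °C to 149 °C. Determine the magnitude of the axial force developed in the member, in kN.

Full restraint means ε = 0, so the stress is σ = EαΔT = 149×10³ × 1.5×10⁻⁶ × 138 = 30.84 MPa.
Axial force P = σA = 30.84 × 800 = 24670 N = 24.67 kN, compressive.

P ≈ 24.7 kN (compressive)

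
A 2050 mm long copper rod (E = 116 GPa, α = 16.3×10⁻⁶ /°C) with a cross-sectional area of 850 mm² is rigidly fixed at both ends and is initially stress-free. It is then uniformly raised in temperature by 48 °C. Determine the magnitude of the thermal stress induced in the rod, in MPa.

With length fixed, the mechanical strain must cancel the thermal strain αΔT = 16.3×10⁻⁶ × 48 = 782.4×10⁻⁶.
σ = EαΔT = 116×10³ × 16.3×10⁻⁶ × 48 = 90.76 MPa (compressive; the rod is trying to expand).

σ ≈ 90.8 MPa (compressive)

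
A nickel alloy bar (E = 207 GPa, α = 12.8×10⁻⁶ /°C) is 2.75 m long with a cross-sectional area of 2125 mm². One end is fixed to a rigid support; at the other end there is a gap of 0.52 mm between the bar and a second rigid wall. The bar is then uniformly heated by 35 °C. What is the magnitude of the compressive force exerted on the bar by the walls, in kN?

P ≈ 114 kN

If the wall were absent the bar would grow by αΔT L = 12.8×10⁻⁶ × 35 × 2750 = 1.232 mm.
After closing the 0.52 mm clearance, 1.232 − 0.52 = 0.712 mm of expansion remains to be suppressed by the wall.
That suppressed elongation corresponds to σ = E·Δ/L = 207×10³ × 0.712/2750 = 53.59 MPa.
Force on the wall = σA = 53.59 × 2125 mm² = 113.9 kN.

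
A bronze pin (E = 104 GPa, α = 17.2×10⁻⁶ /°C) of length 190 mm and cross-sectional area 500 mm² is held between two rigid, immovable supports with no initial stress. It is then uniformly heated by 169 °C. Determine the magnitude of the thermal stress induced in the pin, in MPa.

σ ≈ 302 MPa (compressive)

With length fixed, the mechanical strain must cancel the thermal strain αΔT = 17.2×10⁻⁶ × 169 = 2906.8×10⁻⁶.
The stress required to suppress this strain is σ = Eε = 104×10³ × 2906.8×10⁻⁶ = 302.3 MPa, compressive since the pin is trying to expand.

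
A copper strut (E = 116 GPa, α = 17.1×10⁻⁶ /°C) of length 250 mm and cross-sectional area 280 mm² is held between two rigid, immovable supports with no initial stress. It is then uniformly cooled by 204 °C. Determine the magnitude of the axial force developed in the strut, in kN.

Full restraint means ε = 0, so the stress is σ = EαΔT = 116×10³ × 17.1×10⁻⁶ × 204 = 404.7 MPa.
Then P = σA = 404.7 × 280 mm² = 113.3 kN, tensile.

P ≈ 113 kN (tensile)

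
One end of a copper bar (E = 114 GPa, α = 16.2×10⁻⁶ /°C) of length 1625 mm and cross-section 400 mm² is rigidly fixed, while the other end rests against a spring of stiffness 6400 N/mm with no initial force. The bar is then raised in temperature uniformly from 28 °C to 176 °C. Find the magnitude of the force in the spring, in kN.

Free thermal expansion: δ_free = αΔT L = 16.2×10⁻⁶ × 148 × 1625 = 3.896 mm.
With a force P in the spring, the elastic change of the bar is PL/(AE) and that of the spring is P/k; compatibility requires their sum to equal δ_free.
So P = δ_free / [L/(AE) + 1/k] = 3.896 / [ 1625/(400×114×10³) + 1/(6400) ].
P = 3.896 / 0.0001919 = 20300 N.

P ≈ 20.3 kN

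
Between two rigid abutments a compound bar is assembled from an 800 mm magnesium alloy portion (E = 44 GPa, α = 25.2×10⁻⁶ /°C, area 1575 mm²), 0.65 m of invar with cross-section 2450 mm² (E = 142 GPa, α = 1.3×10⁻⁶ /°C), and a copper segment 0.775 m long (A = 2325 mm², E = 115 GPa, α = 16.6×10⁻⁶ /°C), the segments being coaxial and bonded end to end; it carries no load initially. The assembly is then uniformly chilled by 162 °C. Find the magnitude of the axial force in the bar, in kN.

If the supports were absent, the total length change would be Σ αᵢΔT Lᵢ = 25.2×10⁻⁶×162×800 + 1.3×10⁻⁶×162×650 + 16.6×10⁻⁶×162×775 = 5.487 mm.
The rigid supports impose zero overall length change; the single axial force P common to all segments must satisfy P Σ Lᵢ/(AᵢEᵢ) = δ_free.
The series flexibility is Σ Lᵢ/(AᵢEᵢ) = 800/(1575×44×10³) + 650/(2450×142×10³) + 775/(2325×115×10³) = 1.631×10⁻⁵ mm/N.
Hence P = δ_free / Σ(L/AE) = 5.487/1.631×10⁻⁵ = 336.4 kN (tensile).

P ≈ 336 kN (tensile)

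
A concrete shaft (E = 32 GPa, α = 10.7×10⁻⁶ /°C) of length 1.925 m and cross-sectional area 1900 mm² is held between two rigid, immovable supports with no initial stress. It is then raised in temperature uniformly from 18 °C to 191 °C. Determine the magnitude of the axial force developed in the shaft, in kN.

P ≈ 113 kN (compressive)

Full restraint means ε = 0, so the stress is σ = EαΔT = 32×10³ × 10.7×10⁻⁶ × 173 = 59.24 MPa.
Then P = σA = 59.24 × 1900 mm² = 112.5 kN, compressive.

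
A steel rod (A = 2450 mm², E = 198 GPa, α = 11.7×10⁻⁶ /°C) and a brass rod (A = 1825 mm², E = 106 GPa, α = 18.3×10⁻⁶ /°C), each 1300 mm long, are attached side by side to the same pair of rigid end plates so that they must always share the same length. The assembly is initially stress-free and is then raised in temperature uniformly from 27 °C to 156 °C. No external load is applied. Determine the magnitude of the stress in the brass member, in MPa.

The brass has the larger α, so on heating it would change length more than the steel if both were free. The rigid plates force a common final length, so the brass is put into compression and the steel into tension, with equal and opposite forces P (no external load).
Equating the net (thermal + elastic) strains gives |α₁ − α₂|·ΔT = P·[1/(A₁E₁) + 1/(A₂E₂)].
|α₁ − α₂|·ΔT = 6.6×10⁻⁶ × 129 = 0.0008514.
1/(A₁E₁) + 1/(A₂E₂) = 1/(2450×198×10³) + 1/(1825×106×10³) = 7.231×10⁻⁹ N⁻¹.
P = 0.0008514 / 7.231×10⁻⁹ = 117700 N = 117.7 kN.
σ_{brass} = P/A₂ = 117700/1825 = 64.52 MPa, compressive.

σ ≈ 64.5 MPa (compressive)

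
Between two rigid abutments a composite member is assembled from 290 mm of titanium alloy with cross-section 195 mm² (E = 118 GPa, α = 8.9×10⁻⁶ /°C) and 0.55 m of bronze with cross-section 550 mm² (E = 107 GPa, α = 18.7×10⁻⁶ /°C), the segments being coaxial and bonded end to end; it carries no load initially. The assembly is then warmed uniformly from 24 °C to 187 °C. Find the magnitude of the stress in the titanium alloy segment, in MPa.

With the walls removed the bar would change length by δ_free = Σ αᵢΔT Lᵢ = 8.9×10⁻⁶×163×290 + 18.7×10⁻⁶×163×550 = 2.097 mm.
Since the ends are fixed, an axial force P builds up, equal in every segment, with P · Σ Lᵢ/(AᵢEᵢ) = δ_free.
Σ Lᵢ/(AᵢEᵢ) = 290/(195×118×10³) + 550/(550×107×10³) = 2.195×10⁻⁵ mm/N.
P = 2.097 / 2.195×10⁻⁵ = 95550 N = 95.55 kN, compressive.
σ_{titanium alloy} = P / A = 95550 / 195 = 490 MPa.

σ ≈ 490 MPa (compressive)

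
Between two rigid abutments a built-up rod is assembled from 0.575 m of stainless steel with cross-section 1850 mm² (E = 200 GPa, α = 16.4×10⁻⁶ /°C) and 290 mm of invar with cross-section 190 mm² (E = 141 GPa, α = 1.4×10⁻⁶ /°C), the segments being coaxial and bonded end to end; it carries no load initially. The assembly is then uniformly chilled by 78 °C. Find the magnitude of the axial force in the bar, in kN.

P ≈ 62 kN (tensile)

With the walls removed the bar would change length by δ_free = Σ αᵢΔT Lᵢ = 16.4×10⁻⁶×78×575 + 1.4×10⁻⁶×78×290 = 0.7672 mm.
Since the ends are fixed, an axial force P builds up, equal in every segment, with P · Σ Lᵢ/(AᵢEᵢ) = δ_free.
Σ Lᵢ/(AᵢEᵢ) = 575/(1850×200×10³) + 290/(190×141×10³) = 1.238×10⁻⁵ mm/N.
So P = 0.7672 / 1.238×10⁻⁵ = 61.98 kN, tensile.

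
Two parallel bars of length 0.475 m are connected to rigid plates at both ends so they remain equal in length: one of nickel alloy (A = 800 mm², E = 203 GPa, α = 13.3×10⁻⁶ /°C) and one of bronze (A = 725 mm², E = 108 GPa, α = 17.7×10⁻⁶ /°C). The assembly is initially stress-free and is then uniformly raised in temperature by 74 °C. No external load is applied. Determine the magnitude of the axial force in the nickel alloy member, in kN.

P ≈ 17.2 kN (tensile in the nickel alloy)

Equilibrium of a rigid end plate with no external load gives equal and opposite internal forces ±P in the two members. Since α_{bronze} > α_{nickel alloy}, heating drives the bronze into compression and the nickel alloy into tension.
Compatibility of the two members (thermal + elastic change equal): (α₁ − α₂)ΔT = P·[1/(A₁E₁) + 1/(A₂E₂)].
|α₁ − α₂|·ΔT = 4.4×10⁻⁶ × 74 = 0.0003256.
1/(A₁E₁) + 1/(A₂E₂) = 1/(800×203×10³) + 1/(725×108×10³) = 1.893×10⁻⁸ N⁻¹.
P = 0.0003256 / 1.893×10⁻⁸ = 17200 N = 17.2 kN.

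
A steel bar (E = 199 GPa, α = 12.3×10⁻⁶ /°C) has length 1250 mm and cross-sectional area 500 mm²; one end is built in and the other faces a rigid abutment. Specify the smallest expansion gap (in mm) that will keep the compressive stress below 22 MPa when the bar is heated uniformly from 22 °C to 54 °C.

With no wall the bar would lengthen by αΔT L = 12.3×10⁻⁶ × 32 × 1250 = 0.492 mm.
At the allowable stress the elastic shortening the wall may impose is σL/E = 22 × 1250 / (199×10³) = 0.1382 mm.
The gap must absorb the remainder: g_min = 0.492 − 0.1382 = 0.3538 mm.

g ≈ 0.354 mm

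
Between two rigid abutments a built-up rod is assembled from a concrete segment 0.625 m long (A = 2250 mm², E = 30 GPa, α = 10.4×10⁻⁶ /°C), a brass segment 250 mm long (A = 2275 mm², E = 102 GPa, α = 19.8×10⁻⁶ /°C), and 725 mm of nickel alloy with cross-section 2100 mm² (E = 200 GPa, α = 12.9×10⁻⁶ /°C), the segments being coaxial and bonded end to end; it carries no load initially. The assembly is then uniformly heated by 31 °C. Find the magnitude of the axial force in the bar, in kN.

With the walls removed the bar would change length by δ_free = Σ αᵢΔT Lᵢ = 10.4×10⁻⁶×31×625 + 19.8×10⁻⁶×31×250 + 12.9×10⁻⁶×31×725 = 0.6449 mm.
The rigid supports impose zero overall length change; the single axial force P common to all segments must satisfy P Σ Lᵢ/(AᵢEᵢ) = δ_free.
Σ Lᵢ/(AᵢEᵢ) = 625/(2250×30×10³) + 250/(2275×102×10³) + 725/(2100×200×10³) = 1.206×10⁻⁵ mm/N.
So P = 0.6449 / 1.206×10⁻⁵ = 53.46 kN, compressive.

P ≈ 53.5 kN (compressive)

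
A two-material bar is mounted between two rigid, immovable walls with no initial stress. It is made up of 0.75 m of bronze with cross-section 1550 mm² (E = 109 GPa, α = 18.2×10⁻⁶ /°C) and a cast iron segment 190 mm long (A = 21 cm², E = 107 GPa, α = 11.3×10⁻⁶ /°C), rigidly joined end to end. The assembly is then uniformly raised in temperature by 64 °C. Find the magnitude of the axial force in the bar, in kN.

P ≈ 191 kN (compressive)

Free thermal expansion of the whole bar: Σ αᵢΔT Lᵢ = 18.2×10⁻⁶×64×750 + 11.3×10⁻⁶×64×190 = 1.011 mm.
Since the ends are fixed, an axial force P builds up, equal in every segment, with P · Σ Lᵢ/(AᵢEᵢ) = δ_free.
The series flexibility is Σ Lᵢ/(AᵢEᵢ) = 750/(1550×109×10³) + 190/(2100×107×10³) = 5.285×10⁻⁶ mm/N.
P = 1.011 / 5.285×10⁻⁶ = 191300 N = 191.3 kN, compressive.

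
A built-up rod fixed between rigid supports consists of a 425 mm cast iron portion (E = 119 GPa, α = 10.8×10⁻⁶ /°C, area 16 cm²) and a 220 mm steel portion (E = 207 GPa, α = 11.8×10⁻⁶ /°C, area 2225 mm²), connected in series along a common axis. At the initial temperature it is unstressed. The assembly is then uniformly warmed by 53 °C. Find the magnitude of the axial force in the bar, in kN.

If the supports were absent, the total length change would be Σ αᵢΔT Lᵢ = 10.8×10⁻⁶×53×425 + 11.8×10⁻⁶×53×220 = 0.3809 mm.
The walls prevent any net length change, so an axial force P (same in every segment) develops. Compatibility: P · Σ Lᵢ/(AᵢEᵢ) = δ_free.
The series flexibility is Σ Lᵢ/(AᵢEᵢ) = 425/(1600×119×10³) + 220/(2225×207×10³) = 2.71×10⁻⁶ mm/N.
Hence P = δ_free / Σ(L/AE) = 0.3809/2.71×10⁻⁶ = 140.5 kN (compressive).

P ≈ 141 kN (compressive)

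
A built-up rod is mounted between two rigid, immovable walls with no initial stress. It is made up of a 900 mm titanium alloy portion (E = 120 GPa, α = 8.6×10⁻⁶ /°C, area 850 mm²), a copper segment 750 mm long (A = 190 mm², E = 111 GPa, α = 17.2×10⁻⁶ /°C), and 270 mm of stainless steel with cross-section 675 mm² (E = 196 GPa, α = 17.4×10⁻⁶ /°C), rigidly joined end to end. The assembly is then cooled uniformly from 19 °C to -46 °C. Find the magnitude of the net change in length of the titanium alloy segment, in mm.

|ΔL| ≈ 0.19 mm

With the walls removed the bar would change length by δ_free = Σ αᵢΔT Lᵢ = 8.6×10⁻⁶×65×900 + 17.2×10⁻⁶×65×750 + 17.4×10⁻⁶×65×270 = 1.647 mm.
Since the ends are fixed, an axial force P builds up, equal in every segment, with P · Σ Lᵢ/(AᵢEᵢ) = δ_free.
Σ Lᵢ/(AᵢEᵢ) = 900/(850×120×10³) + 750/(190×111×10³) + 270/(675×196×10³) = 4.643×10⁻⁵ mm/N.
P = 1.647 / 4.643×10⁻⁵ = 35470 N = 35.47 kN, tensile.
For the titanium alloy segment, free thermal change = 8.6×10⁻⁶×65×900 = 0.5031 mm and elastic change from P = 35470×900/(850×120×10³) = 0.313 mm; these oppose, so the net change is 0.19 mm (segment shortens).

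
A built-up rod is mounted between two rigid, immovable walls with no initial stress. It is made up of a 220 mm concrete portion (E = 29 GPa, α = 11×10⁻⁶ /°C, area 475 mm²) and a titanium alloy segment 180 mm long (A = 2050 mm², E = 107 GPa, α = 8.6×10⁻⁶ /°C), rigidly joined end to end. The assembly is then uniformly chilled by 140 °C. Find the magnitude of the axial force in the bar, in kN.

With the walls removed the bar would change length by δ_free = Σ αᵢΔT Lᵢ = 11×10⁻⁶×140×220 + 8.6×10⁻⁶×140×180 = 0.5555 mm.
The walls prevent any net length change, so an axial force P (same in every segment) develops. Compatibility: P · Σ Lᵢ/(AᵢEᵢ) = δ_free.
Σ Lᵢ/(AᵢEᵢ) = 220/(475×29×10³) + 180/(2050×107×10³) = 1.679×10⁻⁵ mm/N.
So P = 0.5555 / 1.679×10⁻⁵ = 33.08 kN, tensile.

P ≈ 33.1 kN (tensile)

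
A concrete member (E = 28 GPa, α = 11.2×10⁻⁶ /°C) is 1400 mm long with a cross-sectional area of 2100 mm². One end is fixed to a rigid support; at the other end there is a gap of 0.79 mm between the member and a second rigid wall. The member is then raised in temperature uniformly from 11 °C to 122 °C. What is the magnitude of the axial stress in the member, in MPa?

σ ≈ 19 MPa (compressive)

Unrestrained expansion: δ_free = αΔT L = 11.2×10⁻⁶ × 111 × 1400 = 1.74 mm.
This exceeds the 0.79 mm gap, so the wall pushes back. The portion of expansion that must be recovered elastically is δ_free − gap = 1.74 − 0.79 = 0.9505 mm.
So σ = E(δ_free − g)/L = 28×10³ × 0.9505/1400 = 19.01 MPa.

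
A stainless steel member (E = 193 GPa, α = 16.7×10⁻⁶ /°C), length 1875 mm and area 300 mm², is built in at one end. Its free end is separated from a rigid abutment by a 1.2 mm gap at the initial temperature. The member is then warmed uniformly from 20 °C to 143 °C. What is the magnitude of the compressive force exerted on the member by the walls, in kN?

P ≈ 81.9 kN

Unrestrained expansion: δ_free = αΔT L = 16.7×10⁻⁶ × 123 × 1875 = 3.851 mm.
After closing the 1.2 mm clearance, 3.851 − 1.2 = 2.651 mm of expansion remains to be suppressed by the wall.
That suppressed elongation corresponds to σ = E·Δ/L = 193×10³ × 2.651/1875 = 272.9 MPa.
P = σA = 272.9 × 300 = 81.88 kN.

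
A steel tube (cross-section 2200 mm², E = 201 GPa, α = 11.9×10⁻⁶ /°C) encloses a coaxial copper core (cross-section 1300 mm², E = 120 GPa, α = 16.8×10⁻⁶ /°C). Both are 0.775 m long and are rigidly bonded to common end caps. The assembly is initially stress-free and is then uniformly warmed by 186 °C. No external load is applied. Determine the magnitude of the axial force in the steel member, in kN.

P ≈ 105 kN (tensile in the steel)

Equilibrium of a rigid end plate with no external load gives equal and opposite internal forces ±P in the two members. Since α_{copper} > α_{steel}, heating drives the copper into compression and the steel into tension.
Equating the net (thermal + elastic) strains gives |α₁ − α₂|·ΔT = P·[1/(A₁E₁) + 1/(A₂E₂)].
|α₁ − α₂|·ΔT = 4.9×10⁻⁶ × 186 = 0.0009114.
1/(A₁E₁) + 1/(A₂E₂) = 1/(2200×201×10³) + 1/(1300×120×10³) = 8.672×10⁻⁹ N⁻¹.
So P = 0.0009114 / 8.672×10⁻⁹ = 105.1 kN.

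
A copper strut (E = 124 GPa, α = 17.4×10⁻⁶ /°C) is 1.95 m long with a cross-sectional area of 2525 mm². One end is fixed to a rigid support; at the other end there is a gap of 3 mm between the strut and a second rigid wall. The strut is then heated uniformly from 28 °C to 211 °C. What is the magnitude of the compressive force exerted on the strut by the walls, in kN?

If the wall were absent the strut would grow by αΔT L = 17.4×10⁻⁶ × 183 × 1950 = 6.209 mm.
This exceeds the 3 mm gap, so the wall pushes back. The portion of expansion that must be recovered elastically is δ_free − gap = 6.209 − 3 = 3.209 mm.
So σ = E(δ_free − g)/L = 124×10³ × 3.209/1950 = 204.1 MPa.
P = σA = 204.1 × 2525 = 515.3 kN.

P ≈ 515 kN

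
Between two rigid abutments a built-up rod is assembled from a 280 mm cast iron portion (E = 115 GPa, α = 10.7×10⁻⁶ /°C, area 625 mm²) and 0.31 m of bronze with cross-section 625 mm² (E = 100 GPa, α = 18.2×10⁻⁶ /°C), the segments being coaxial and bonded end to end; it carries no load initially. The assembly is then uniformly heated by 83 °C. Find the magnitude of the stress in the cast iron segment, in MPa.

σ ≈ 130 MPa (compressive)

With the walls removed the bar would change length by δ_free = Σ αᵢΔT Lᵢ = 10.7×10⁻⁶×83×280 + 18.2×10⁻⁶×83×310 = 0.717 mm.
The rigid supports impose zero overall length change; the single axial force P common to all segments must satisfy P Σ Lᵢ/(AᵢEᵢ) = δ_free.
Σ Lᵢ/(AᵢEᵢ) = 280/(625×115×10³) + 310/(625×100×10³) = 8.856×10⁻⁶ mm/N.
Hence P = δ_free / Σ(L/AE) = 0.717/8.856×10⁻⁶ = 80.96 kN (compressive).
σ_{cast iron} = P / A = 80960 / 625 = 129.5 MPa.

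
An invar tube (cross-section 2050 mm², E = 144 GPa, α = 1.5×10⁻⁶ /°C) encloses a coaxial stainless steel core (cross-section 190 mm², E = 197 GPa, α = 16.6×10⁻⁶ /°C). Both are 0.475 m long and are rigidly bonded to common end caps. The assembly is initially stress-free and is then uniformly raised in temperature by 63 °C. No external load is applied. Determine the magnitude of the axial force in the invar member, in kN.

Equilibrium of a rigid end plate with no external load gives equal and opposite internal forces ±P in the two members. Since α_{stainless steel} > α_{invar}, heating drives the stainless steel into compression and the invar into tension.
Equating the net (thermal + elastic) strains gives |α₁ − α₂|·ΔT = P·[1/(A₁E₁) + 1/(A₂E₂)].
|α₁ − α₂|·ΔT = 15.1×10⁻⁶ × 63 = 0.0009513.
1/(A₁E₁) + 1/(A₂E₂) = 1/(2050×144×10³) + 1/(190×197×10³) = 3.01×10⁻⁸ N⁻¹.
So P = 0.0009513 / 3.01×10⁻⁸ = 31.6 kN.

P ≈ 31.6 kN (tensile in the invar)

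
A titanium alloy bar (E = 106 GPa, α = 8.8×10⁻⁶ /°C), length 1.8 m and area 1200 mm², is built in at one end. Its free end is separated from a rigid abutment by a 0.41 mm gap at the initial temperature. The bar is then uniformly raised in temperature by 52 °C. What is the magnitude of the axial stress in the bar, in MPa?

If the wall were absent the bar would grow by αΔT L = 8.8×10⁻⁶ × 52 × 1800 = 0.8237 mm.
After closing the 0.41 mm clearance, 0.8237 − 0.41 = 0.4137 mm of expansion remains to be suppressed by the wall.
Compatibility: PL/(AE) = 0.4137 mm, so σ = P/A = E × (0.4137/1800) = 24.36 MPa.

σ ≈ 24.4 MPa (compressive)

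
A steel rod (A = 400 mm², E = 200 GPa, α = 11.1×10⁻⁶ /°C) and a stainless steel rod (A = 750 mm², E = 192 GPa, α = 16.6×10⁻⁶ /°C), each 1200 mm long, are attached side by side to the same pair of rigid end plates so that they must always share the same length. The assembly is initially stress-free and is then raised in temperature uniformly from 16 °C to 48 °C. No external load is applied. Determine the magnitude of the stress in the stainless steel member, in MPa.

σ ≈ 12.1 MPa (compressive)

The stainless steel has the larger α, so on heating it would change length more than the steel if both were free. The rigid plates force a common final length, so the stainless steel is put into compression and the steel into tension, with equal and opposite forces P (no external load).
Setting the final lengths equal and cancelling L: (α₁ − α₂)ΔT = P/(A₁E₁) + P/(A₂E₂).
|α₁ − α₂|·ΔT = 5.5×10⁻⁶ × 32 = 0.000176.
1/(A₁E₁) + 1/(A₂E₂) = 1/(400×200×10³) + 1/(750×192×10³) = 1.944×10⁻⁸ N⁻¹.
P = 0.000176 / 1.944×10⁻⁸ = 9051 N = 9.051 kN.
σ_{stainless steel} = P/A₂ = 9051/750 = 12.07 MPa, compressive.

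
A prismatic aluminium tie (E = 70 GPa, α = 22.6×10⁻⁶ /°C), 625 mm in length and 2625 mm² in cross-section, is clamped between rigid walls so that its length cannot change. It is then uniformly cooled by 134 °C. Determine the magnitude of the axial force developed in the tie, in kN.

Full restraint means ε = 0, so the stress is σ = EαΔT = 70×10³ × 22.6×10⁻⁶ × 134 = 212 MPa.
Then P = σA = 212 × 2625 mm² = 556.5 kN, tensile.

P ≈ 556 kN (tensile)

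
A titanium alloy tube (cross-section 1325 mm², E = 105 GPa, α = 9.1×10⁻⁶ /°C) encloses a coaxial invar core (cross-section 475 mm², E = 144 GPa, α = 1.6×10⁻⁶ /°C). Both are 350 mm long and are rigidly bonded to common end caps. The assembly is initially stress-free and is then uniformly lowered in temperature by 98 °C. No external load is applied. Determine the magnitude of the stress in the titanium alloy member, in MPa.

σ ≈ 25.4 MPa (tensile)

Equilibrium of a rigid end plate with no external load gives equal and opposite internal forces ±P in the two members. Since α_{titanium alloy} > α_{invar}, cooling drives the titanium alloy into tension and the invar into compression.
Setting the final lengths equal and cancelling L: (α₁ − α₂)ΔT = P/(A₁E₁) + P/(A₂E₂).
|α₁ − α₂|·ΔT = 7.5×10⁻⁶ × 98 = 0.000735.
1/(A₁E₁) + 1/(A₂E₂) = 1/(1325×105×10³) + 1/(475×144×10³) = 2.181×10⁻⁸ N⁻¹.
So P = 0.000735 / 2.181×10⁻⁸ = 33.7 kN.
σ_{titanium alloy} = P/A₁ = 33700/1325 = 25.44 MPa, tensile.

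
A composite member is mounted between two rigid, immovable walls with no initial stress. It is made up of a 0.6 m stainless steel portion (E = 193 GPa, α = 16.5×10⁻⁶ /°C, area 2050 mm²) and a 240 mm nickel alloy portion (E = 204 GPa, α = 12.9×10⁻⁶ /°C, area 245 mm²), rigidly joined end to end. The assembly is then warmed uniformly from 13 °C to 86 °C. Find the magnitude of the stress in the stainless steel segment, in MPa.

Free thermal expansion of the whole bar: Σ αᵢΔT Lᵢ = 16.5×10⁻⁶×73×600 + 12.9×10⁻⁶×73×240 = 0.9487 mm.
Since the ends are fixed, an axial force P builds up, equal in every segment, with P · Σ Lᵢ/(AᵢEᵢ) = δ_free.
Σ Lᵢ/(AᵢEᵢ) = 600/(2050×193×10³) + 240/(245×204×10³) = 6.318×10⁻⁶ mm/N.
P = 0.9487 / 6.318×10⁻⁶ = 150100 N = 150.1 kN, compressive.
σ_{stainless steel} = P / A = 150100 / 2050 = 73.24 MPa.

σ ≈ 73.2 MPa (compressive)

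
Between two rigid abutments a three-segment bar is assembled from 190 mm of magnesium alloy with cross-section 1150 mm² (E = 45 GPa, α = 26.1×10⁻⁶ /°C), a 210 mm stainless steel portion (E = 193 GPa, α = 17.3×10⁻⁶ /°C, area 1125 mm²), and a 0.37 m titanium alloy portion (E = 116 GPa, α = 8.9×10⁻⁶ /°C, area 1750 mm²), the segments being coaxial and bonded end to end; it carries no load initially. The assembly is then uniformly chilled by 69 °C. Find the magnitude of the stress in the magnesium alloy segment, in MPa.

σ ≈ 110 MPa (tensile)

With the walls removed the bar would change length by δ_free = Σ αᵢΔT Lᵢ = 26.1×10⁻⁶×69×190 + 17.3×10⁻⁶×69×210 + 8.9×10⁻⁶×69×370 = 0.8201 mm.
Since the ends are fixed, an axial force P builds up, equal in every segment, with P · Σ Lᵢ/(AᵢEᵢ) = δ_free.
Σ Lᵢ/(AᵢEᵢ) = 190/(1150×45×10³) + 210/(1125×193×10³) + 370/(1750×116×10³) = 6.461×10⁻⁶ mm/N.
Hence P = δ_free / Σ(L/AE) = 0.8201/6.461×10⁻⁶ = 126.9 kN (tensile).
σ_{magnesium alloy} = P / A = 126900 / 1150 = 110.4 MPa.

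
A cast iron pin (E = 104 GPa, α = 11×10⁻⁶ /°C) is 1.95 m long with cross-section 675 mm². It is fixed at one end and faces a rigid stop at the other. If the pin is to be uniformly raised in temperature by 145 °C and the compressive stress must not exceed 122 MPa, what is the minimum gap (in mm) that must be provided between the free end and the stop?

g ≈ 0.823 mm

With no wall the pin would lengthen by αΔT L = 11×10⁻⁶ × 145 × 1950 = 3.11 mm.
A stress of 122 MPa corresponds to the wall pushing the pin back by σL/E = 122×1950/(104×10³) = 2.288 mm.
The gap must absorb the remainder: g_min = 3.11 − 2.288 = 0.8228 mm.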